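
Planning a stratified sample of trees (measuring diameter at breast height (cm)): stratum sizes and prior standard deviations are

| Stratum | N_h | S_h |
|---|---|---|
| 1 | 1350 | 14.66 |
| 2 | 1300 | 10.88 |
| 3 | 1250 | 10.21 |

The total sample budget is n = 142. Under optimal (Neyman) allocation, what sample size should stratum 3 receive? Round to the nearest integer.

Neyman allocation: n_h = n · N_h S_h / Σ N_i S_i, with n = 142.
  stratum 1: N_h·S_h = 1350·14.66 = 19791.00
  stratum 2: N_h·S_h = 1300·10.88 = 14144.00
  stratum 3: N_h·S_h = 1250·10.21 = 12762.50
Σ N_h S_h = 46697.50
n for stratum 3 = 142·12762.50/46697.50 = 38.809 → 39

39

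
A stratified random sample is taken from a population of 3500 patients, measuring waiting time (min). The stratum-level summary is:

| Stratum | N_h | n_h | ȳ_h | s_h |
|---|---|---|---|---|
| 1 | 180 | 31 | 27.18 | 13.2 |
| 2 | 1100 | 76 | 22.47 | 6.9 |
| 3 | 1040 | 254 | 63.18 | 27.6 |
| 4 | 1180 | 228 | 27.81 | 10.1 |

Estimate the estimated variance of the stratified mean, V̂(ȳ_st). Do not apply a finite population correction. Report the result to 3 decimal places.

V̂(ȳ_st) ≈ 0.392

V̂(ȳ_st) = Σ W_h² s_h²/n_h, with W_h = N_h/N and N = 3500:
  stratum 1: (180/3500)²·13.2²/31 = 0.014866
  stratum 2: (1100/3500)²·6.9²/76 = 0.0618777
  stratum 3: (1040/3500)²·27.6²/254 = 0.264798
  stratum 4: (1180/3500)²·10.1²/228 = 0.0508553
V̂(ȳ_st) = 0.392397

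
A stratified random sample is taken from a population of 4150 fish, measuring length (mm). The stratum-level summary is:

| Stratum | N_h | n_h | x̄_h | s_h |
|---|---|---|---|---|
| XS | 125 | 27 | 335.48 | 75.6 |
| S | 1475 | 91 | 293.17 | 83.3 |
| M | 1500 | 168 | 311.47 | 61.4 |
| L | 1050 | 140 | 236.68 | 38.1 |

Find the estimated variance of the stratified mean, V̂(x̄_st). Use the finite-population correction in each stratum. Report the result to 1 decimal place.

V̂(x̄_st) = Σ W_h² (1 − n_h/N_h) s_h²/n_h, with W_h = N_h/N and N = 4150:
  stratum XS: (125/4150)²·(1 − 27/125)·75.6²/27 = 0.150564
  stratum S: (1475/4150)²·(1 − 91/1475)·83.3²/91 = 9.03817
  stratum M: (1500/4150)²·(1 − 168/1500)·61.4²/168 = 2.60332
  stratum L: (1050/4150)²·(1 − 140/1050)·38.1²/140 = 0.57525
V̂(x̄_st) = 12.3673

V̂(x̄_st) ≈ 12.4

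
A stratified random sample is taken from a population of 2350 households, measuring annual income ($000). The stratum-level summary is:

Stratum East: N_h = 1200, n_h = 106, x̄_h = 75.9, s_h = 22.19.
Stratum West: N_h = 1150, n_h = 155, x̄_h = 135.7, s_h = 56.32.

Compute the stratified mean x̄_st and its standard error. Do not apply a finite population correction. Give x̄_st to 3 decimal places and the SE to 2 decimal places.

x̄_st = Σ W_h x̄_h = (1200·75.9 + 1150·135.7)/2350 = 105.16383
V̂(x̄_st) = Σ W_h² s_h²/n_h, with W_h = N_h/N and N = 2350:
  stratum East: (1200/2350)²·22.19²/106 = 1.21125
  stratum West: (1150/2350)²·56.32²/155 = 4.90065
V̂(x̄_st) = 6.1119
SE(x̄_st) = √6.1119 = 2.47223

x̄_st ≈ 105.164, SE ≈ 2.47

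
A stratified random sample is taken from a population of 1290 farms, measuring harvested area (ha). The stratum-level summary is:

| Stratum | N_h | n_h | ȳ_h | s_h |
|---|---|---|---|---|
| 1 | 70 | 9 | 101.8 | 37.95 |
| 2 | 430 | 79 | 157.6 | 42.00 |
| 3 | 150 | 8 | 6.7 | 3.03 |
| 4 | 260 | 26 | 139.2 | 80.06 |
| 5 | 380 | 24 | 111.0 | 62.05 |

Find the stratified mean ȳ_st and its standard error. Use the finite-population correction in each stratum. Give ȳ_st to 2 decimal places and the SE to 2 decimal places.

ȳ_st ≈ 119.59, SE ≈ 4.95

ȳ_st = Σ W_h ȳ_h = (70·101.8 + 430·157.6 + 150·6.7 + 260·139.2 + 380·111.0)/1290 = 119.58992
V̂(ȳ_st) = Σ W_h² (1 − n_h/N_h) s_h²/n_h, with W_h = N_h/N and N = 1290:
  stratum 1: (70/1290)²·(1 − 9/70)·37.95²/9 = 0.41061
  stratum 2: (430/1290)²·(1 − 79/430)·42.00²/79 = 2.0252
  stratum 3: (150/1290)²·(1 − 8/150)·3.03²/8 = 0.0146891
  stratum 4: (260/1290)²·(1 − 26/260)·80.06²/26 = 9.01296
  stratum 5: (380/1290)²·(1 − 24/380)·62.05²/24 = 13.0415
V̂(ȳ_st) = 24.5049
SE(ȳ_st) = √24.5049 = 4.95025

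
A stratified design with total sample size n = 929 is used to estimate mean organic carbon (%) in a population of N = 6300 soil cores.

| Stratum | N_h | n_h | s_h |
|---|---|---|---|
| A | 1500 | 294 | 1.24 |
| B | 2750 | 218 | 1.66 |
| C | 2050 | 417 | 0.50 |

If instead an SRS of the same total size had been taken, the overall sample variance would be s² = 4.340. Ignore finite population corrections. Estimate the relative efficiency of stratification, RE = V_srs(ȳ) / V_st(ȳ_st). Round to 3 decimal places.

V̂(ȳ_st) = Σ W_h² s_h²/n_h, with W_h = N_h/N and N = 6300:
  stratum A: (1500/6300)²·1.24²/294 = 0.000296481
  stratum B: (2750/6300)²·1.66²/218 = 0.00240849
  stratum C: (2050/6300)²·0.50²/417 = 6.34791e-05
V_st = 0.00276845
V_srs = s²/n = 4.340/929 = 0.00467169
Relative efficiency = V_srs / V_st = 0.00467169/0.00276845 = 1.6875

RE ≈ 1.687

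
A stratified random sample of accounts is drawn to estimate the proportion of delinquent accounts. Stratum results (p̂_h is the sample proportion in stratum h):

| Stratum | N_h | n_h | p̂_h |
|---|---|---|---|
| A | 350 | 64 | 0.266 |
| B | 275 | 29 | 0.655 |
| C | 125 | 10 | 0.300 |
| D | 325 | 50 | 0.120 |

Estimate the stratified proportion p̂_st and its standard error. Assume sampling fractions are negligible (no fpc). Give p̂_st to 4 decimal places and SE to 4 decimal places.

p̂_st ≈ 0.3253, SE ≈ 0.0370

N = 1075; stratum weights W_h = N_h/N.
p̂_st = Σ W_h p̂_h = (350·0.266 + 275·0.655 + 125·0.300 + 325·0.120)/1075 = 0.32533
V̂(p̂_st) = Σ W_h² p̂_h(1−p̂_h)/(n_h−1):
  stratum A: (350/1075)²·0.266·0.734/63 = 0.000328516
  stratum B: (275/1075)²·0.655·0.345/28 = 0.000528142
  stratum C: (125/1075)²·0.300·0.700/9 = 0.000315486
  stratum D: (325/1075)²·0.120·0.880/49 = 0.000196978
V̂(p̂_st) = 0.00136912; SE = √V̂ = 0.0370016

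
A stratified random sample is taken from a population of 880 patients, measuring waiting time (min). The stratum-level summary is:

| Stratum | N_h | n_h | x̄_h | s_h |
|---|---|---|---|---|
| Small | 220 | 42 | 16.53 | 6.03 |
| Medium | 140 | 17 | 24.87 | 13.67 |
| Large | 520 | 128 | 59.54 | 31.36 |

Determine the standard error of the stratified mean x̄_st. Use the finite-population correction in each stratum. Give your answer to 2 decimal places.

V̂(x̄_st) = Σ W_h² (1 − n_h/N_h) s_h²/n_h, with W_h = N_h/N and N = 880:
  stratum Small: (220/880)²·(1 − 42/220)·6.03²/42 = 0.0437787
  stratum Medium: (140/880)²·(1 − 17/140)·13.67²/17 = 0.244431
  stratum Large: (520/880)²·(1 − 128/520)·31.36²/128 = 2.0224
V̂(x̄_st) = 2.31061
SE(x̄_st) = √2.31061 = 1.52007

SE(x̄_st) ≈ 1.52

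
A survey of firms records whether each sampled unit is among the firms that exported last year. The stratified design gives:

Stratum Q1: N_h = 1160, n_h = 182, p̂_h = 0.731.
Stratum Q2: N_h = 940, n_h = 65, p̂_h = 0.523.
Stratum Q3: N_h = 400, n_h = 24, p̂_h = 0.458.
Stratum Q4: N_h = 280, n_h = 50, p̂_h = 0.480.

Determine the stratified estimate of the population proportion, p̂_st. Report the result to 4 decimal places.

p̂_st ≈ 0.5961

N = 2780; stratum weights W_h = N_h/N.
p̂_st = Σ W_h p̂_h = (1160·0.731 + 940·0.523 + 400·0.458 + 280·0.480)/2780 = 0.59611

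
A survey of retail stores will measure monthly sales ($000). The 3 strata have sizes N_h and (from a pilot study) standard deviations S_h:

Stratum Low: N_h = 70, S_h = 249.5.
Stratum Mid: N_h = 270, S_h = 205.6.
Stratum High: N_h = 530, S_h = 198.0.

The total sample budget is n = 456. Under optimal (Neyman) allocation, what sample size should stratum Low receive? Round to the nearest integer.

45

Neyman allocation: n_h = n · N_h S_h / Σ N_i S_i, with n = 456.
  stratum Low: N_h·S_h = 70·249.5 = 17465.00
  stratum Mid: N_h·S_h = 270·205.6 = 55512.00
  stratum High: N_h·S_h = 530·198.0 = 104940.00
Σ N_h S_h = 177917.00
n for stratum Low = 456·17465.00/177917.00 = 44.763 → 45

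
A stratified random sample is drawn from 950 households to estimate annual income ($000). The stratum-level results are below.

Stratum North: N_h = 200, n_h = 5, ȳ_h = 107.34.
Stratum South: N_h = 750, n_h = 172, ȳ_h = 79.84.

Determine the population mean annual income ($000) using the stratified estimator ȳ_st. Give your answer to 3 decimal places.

N = Σ N_h = 950. Stratum weights W_h = N_h/N.
ȳ_st = (200·107.34 + 750·79.84) / 950 = 85.62947

ȳ_st ≈ 85.629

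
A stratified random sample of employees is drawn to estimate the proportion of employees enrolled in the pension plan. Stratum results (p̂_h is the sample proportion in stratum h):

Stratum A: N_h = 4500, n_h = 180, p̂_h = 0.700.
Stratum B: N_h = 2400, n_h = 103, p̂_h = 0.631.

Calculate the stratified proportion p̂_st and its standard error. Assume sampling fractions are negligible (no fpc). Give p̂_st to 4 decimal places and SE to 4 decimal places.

N = 6900; stratum weights W_h = N_h/N.
p̂_st = Σ W_h p̂_h = (4500·0.700 + 2400·0.631)/6900 = 0.67600
V̂(p̂_st) = Σ W_h² p̂_h(1−p̂_h)/(n_h−1):
  stratum A: (4500/6900)²·0.700·0.300/179 = 0.000498991
  stratum B: (2400/6900)²·0.631·0.369/102 = 0.000276172
V̂(p̂_st) = 0.000775164; SE = √V̂ = 0.0278418

p̂_st ≈ 0.6760, SE ≈ 0.0278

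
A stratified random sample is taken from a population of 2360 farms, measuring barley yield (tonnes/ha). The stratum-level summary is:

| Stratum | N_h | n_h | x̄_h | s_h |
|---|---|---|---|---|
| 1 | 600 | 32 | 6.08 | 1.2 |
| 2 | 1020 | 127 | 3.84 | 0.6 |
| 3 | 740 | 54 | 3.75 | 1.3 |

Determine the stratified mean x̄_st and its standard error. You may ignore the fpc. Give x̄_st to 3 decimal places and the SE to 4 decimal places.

x̄_st = Σ W_h x̄_h = (600·6.08 + 1020·3.84 + 740·3.75)/2360 = 4.38127
V̂(x̄_st) = Σ W_h² s_h²/n_h, with W_h = N_h/N and N = 2360:
  stratum 1: (600/2360)²·1.2²/32 = 0.00290865
  stratum 2: (1020/2360)²·0.6²/127 = 0.000529511
  stratum 3: (740/2360)²·1.3²/54 = 0.00307703
V̂(x̄_st) = 0.00651519
SE(x̄_st) = √0.00651519 = 0.0807167

x̄_st ≈ 4.381, SE ≈ 0.0807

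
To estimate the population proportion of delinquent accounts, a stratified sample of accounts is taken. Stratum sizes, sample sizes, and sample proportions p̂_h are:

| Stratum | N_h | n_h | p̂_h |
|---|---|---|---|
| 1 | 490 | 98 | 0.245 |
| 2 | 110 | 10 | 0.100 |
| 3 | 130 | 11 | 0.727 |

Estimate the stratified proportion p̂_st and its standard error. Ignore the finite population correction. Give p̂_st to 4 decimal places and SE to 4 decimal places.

N = 730; stratum weights W_h = N_h/N.
p̂_st = Σ W_h p̂_h = (490·0.245 + 110·0.100 + 130·0.727)/730 = 0.30899
V̂(p̂_st) = Σ W_h² p̂_h(1−p̂_h)/(n_h−1):
  stratum 1: (490/730)²·0.245·0.755/97 = 0.000859187
  stratum 2: (110/730)²·0.100·0.900/9 = 0.000227059
  stratum 3: (130/730)²·0.727·0.273/10 = 0.000629416
V̂(p̂_st) = 0.00171566; SE = √V̂ = 0.0414206

p̂_st ≈ 0.3090, SE ≈ 0.0414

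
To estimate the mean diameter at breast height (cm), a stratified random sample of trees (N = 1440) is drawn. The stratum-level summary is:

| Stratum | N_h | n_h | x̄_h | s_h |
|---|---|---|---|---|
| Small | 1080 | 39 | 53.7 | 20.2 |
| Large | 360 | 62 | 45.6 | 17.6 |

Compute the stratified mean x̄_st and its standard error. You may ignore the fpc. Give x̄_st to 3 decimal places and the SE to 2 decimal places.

x̄_st = Σ W_h x̄_h = (1080·53.7 + 360·45.6)/1440 = 51.67500
V̂(x̄_st) = Σ W_h² s_h²/n_h, with W_h = N_h/N and N = 1440:
  stratum Small: (1080/1440)²·20.2²/39 = 5.88519
  stratum Large: (360/1440)²·17.6²/62 = 0.312258
V̂(x̄_st) = 6.19745
SE(x̄_st) = √6.19745 = 2.48947

x̄_st ≈ 51.675, SE ≈ 2.49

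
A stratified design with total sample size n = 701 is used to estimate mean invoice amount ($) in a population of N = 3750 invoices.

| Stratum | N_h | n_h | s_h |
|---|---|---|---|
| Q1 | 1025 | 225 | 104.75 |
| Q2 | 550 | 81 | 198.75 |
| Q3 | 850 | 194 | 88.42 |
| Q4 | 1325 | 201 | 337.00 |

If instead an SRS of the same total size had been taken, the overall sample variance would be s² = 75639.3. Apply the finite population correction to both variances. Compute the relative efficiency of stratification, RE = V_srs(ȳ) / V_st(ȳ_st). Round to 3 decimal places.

RE ≈ 1.198

V̂(ȳ_st) = Σ W_h² (1 − n_h/N_h) s_h²/n_h, with W_h = N_h/N and N = 3750:
  stratum Q1: (1025/3750)²·(1 − 225/1025)·104.75²/225 = 2.84365
  stratum Q2: (550/3750)²·(1 − 81/550)·198.75²/81 = 8.94545
  stratum Q3: (850/3750)²·(1 − 194/850)·88.42²/194 = 1.59794
  stratum Q4: (1325/3750)²·(1 − 201/1325)·337.00²/201 = 59.8389
V_st = 73.2259
V_srs = (1 − 701/3750)·75639.3/701 = 87.7315
Relative efficiency = V_srs / V_st = 87.7315/73.2259 = 1.1981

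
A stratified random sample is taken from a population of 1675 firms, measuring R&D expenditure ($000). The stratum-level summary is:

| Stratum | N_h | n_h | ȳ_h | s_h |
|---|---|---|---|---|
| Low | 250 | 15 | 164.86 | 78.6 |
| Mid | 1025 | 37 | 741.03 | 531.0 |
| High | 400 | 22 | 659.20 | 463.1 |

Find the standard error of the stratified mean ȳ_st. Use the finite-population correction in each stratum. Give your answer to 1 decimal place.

V̂(ȳ_st) = Σ W_h² (1 − n_h/N_h) s_h²/n_h, with W_h = N_h/N and N = 1675:
  stratum Low: (250/1675)²·(1 − 15/250)·78.6²/15 = 8.62446
  stratum Mid: (1025/1675)²·(1 − 37/1025)·531.0²/37 = 2750.67
  stratum High: (400/1675)²·(1 − 22/400)·463.1²/22 = 525.35
V̂(ȳ_st) = 3284.64
SE(ȳ_st) = √3284.64 = 57.3118

SE(ȳ_st) ≈ 57.3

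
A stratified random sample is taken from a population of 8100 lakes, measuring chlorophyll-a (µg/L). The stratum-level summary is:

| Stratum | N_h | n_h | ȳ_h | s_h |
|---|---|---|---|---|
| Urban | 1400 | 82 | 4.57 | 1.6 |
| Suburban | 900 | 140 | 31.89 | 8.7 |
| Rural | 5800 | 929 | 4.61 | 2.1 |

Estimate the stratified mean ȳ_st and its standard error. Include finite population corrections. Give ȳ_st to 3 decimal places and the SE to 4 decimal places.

ȳ_st = Σ W_h ȳ_h = (1400·4.57 + 900·31.89 + 5800·4.61)/8100 = 7.63420
V̂(ȳ_st) = Σ W_h² (1 − n_h/N_h) s_h²/n_h, with W_h = N_h/N and N = 8100:
  stratum Urban: (1400/8100)²·(1 − 82/1400)·1.6²/82 = 0.00087801
  stratum Suburban: (900/8100)²·(1 − 140/900)·8.7²/140 = 0.00563633
  stratum Rural: (5800/8100)²·(1 − 929/5800)·2.1²/929 = 0.00204409
V̂(ȳ_st) = 0.00855843
SE(ȳ_st) = √0.00855843 = 0.0925118

ȳ_st ≈ 7.634, SE ≈ 0.0925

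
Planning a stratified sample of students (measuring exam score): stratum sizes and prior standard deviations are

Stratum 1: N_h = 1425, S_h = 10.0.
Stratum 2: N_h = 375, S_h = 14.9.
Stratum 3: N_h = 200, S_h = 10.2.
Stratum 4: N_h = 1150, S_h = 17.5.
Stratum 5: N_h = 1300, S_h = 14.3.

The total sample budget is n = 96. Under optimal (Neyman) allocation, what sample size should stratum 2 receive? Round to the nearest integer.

9

Neyman allocation: n_h = n · N_h S_h / Σ N_i S_i, with n = 96.
  stratum 1: N_h·S_h = 1425·10.0 = 14250.00
  stratum 2: N_h·S_h = 375·14.9 = 5587.50
  stratum 3: N_h·S_h = 200·10.2 = 2040.00
  stratum 4: N_h·S_h = 1150·17.5 = 20125.00
  stratum 5: N_h·S_h = 1300·14.3 = 18590.00
Σ N_h S_h = 60592.50
n for stratum 2 = 96·5587.50/60592.50 = 8.853 → 9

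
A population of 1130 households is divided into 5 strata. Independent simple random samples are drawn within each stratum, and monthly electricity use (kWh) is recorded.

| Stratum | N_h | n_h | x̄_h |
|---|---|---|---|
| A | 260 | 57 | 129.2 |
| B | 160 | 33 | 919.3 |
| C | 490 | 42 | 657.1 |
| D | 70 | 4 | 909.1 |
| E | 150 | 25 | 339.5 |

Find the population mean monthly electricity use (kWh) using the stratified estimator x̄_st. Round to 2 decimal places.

N = Σ N_h = 1130. Stratum weights W_h = N_h/N.
x̄_st = (260·129.2 + 160·919.3 + 490·657.1 + 70·909.1 + 150·339.5) / 1130 = 546.2133

x̄_st ≈ 546.21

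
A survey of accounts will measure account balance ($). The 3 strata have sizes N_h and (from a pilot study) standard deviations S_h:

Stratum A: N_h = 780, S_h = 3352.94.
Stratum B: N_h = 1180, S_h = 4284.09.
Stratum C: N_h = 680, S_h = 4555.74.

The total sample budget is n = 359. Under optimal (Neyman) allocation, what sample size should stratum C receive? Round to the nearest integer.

Neyman allocation: n_h = n · N_h S_h / Σ N_i S_i, with n = 359.
  stratum A: N_h·S_h = 780·3352.94 = 2615293.20
  stratum B: N_h·S_h = 1180·4284.09 = 5055226.20
  stratum C: N_h·S_h = 680·4555.74 = 3097903.20
Σ N_h S_h = 10768422.60
n for stratum C = 359·3097903.20/10768422.60 = 103.279 → 103

103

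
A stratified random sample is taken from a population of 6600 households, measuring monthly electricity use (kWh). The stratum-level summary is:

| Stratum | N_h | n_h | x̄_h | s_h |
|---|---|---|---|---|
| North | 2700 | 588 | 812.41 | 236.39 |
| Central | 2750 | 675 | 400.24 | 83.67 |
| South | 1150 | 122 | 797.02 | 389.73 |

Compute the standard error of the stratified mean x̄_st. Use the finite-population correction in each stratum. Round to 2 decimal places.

V̂(x̄_st) = Σ W_h² (1 − n_h/N_h) s_h²/n_h, with W_h = N_h/N and N = 6600:
  stratum North: (2700/6600)²·(1 − 588/2700)·236.39²/588 = 12.4409
  stratum Central: (2750/6600)²·(1 − 675/2750)·83.67²/675 = 1.35862
  stratum South: (1150/6600)²·(1 − 122/1150)·389.73²/122 = 33.7887
V̂(x̄_st) = 47.5881
SE(x̄_st) = √47.5881 = 6.89842

SE(x̄_st) ≈ 6.90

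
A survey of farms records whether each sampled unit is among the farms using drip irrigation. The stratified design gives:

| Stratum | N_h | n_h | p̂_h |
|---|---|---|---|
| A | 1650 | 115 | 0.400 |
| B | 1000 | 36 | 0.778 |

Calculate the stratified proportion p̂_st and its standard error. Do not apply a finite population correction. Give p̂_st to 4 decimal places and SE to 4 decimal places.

p̂_st ≈ 0.5426, SE ≈ 0.0390

N = 2650; stratum weights W_h = N_h/N.
p̂_st = Σ W_h p̂_h = (1650·0.400 + 1000·0.778)/2650 = 0.54264
V̂(p̂_st) = Σ W_h² p̂_h(1−p̂_h)/(n_h−1):
  stratum A: (1650/2650)²·0.400·0.600/114 = 0.000816174
  stratum B: (1000/2650)²·0.778·0.222/35 = 0.000702705
V̂(p̂_st) = 0.00151888; SE = √V̂ = 0.0389728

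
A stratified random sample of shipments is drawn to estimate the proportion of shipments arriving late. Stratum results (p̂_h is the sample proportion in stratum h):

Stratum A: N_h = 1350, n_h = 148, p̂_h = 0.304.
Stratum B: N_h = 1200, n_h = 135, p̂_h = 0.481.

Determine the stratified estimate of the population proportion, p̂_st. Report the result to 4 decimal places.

p̂_st ≈ 0.3873

N = 2550; stratum weights W_h = N_h/N.
p̂_st = Σ W_h p̂_h = (1350·0.304 + 1200·0.481)/2550 = 0.38729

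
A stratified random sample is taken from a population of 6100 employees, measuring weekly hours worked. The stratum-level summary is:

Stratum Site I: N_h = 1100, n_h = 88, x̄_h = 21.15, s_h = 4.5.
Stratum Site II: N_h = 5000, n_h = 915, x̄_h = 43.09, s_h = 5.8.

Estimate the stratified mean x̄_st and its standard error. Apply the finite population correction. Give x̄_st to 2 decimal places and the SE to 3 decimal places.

x̄_st ≈ 39.13, SE ≈ 0.165

x̄_st = Σ W_h x̄_h = (1100·21.15 + 5000·43.09)/6100 = 39.13361
V̂(x̄_st) = Σ W_h² (1 − n_h/N_h) s_h²/n_h, with W_h = N_h/N and N = 6100:
  stratum Site I: (1100/6100)²·(1 − 88/1100)·4.5²/88 = 0.00688424
  stratum Site II: (5000/6100)²·(1 − 915/5000)·5.8²/915 = 0.0201807
V̂(x̄_st) = 0.027065
SE(x̄_st) = √0.027065 = 0.164514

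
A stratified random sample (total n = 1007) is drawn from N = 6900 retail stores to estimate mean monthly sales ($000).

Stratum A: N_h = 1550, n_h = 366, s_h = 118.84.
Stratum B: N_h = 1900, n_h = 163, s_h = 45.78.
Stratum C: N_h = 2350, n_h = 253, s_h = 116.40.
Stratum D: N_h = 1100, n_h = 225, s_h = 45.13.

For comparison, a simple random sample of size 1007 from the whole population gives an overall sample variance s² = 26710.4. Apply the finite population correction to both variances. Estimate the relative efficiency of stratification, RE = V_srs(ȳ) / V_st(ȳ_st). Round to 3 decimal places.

V̂(ȳ_st) = Σ W_h² (1 − n_h/N_h) s_h²/n_h, with W_h = N_h/N and N = 6900:
  stratum A: (1550/6900)²·(1 − 366/1550)·118.84²/366 = 1.48741
  stratum B: (1900/6900)²·(1 − 163/1900)·45.78²/163 = 0.89129
  stratum C: (2350/6900)²·(1 − 253/2350)·116.40²/253 = 5.54311
  stratum D: (1100/6900)²·(1 − 225/1100)·45.13²/225 = 0.183
V_st = 8.10481
V_srs = (1 − 1007/6900)·26710.4/1007 = 22.6537
Relative efficiency = V_srs / V_st = 22.6537/8.10481 = 2.7951

RE ≈ 2.795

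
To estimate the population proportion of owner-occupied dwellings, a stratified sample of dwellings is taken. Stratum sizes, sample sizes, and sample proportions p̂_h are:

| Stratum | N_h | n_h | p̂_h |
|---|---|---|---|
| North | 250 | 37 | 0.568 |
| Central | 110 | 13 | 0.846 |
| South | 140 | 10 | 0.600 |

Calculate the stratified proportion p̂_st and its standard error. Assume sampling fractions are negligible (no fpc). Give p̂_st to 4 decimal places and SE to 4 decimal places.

p̂_st ≈ 0.6381, SE ≈ 0.0657

N = 500; stratum weights W_h = N_h/N.
p̂_st = Σ W_h p̂_h = (250·0.568 + 110·0.846 + 140·0.600)/500 = 0.63812
V̂(p̂_st) = Σ W_h² p̂_h(1−p̂_h)/(n_h−1):
  stratum North: (250/500)²·0.568·0.432/36 = 0.001704
  stratum Central: (110/500)²·0.846·0.154/12 = 0.000525479
  stratum South: (140/500)²·0.600·0.400/9 = 0.00209067
V̂(p̂_st) = 0.00432015; SE = √V̂ = 0.0657278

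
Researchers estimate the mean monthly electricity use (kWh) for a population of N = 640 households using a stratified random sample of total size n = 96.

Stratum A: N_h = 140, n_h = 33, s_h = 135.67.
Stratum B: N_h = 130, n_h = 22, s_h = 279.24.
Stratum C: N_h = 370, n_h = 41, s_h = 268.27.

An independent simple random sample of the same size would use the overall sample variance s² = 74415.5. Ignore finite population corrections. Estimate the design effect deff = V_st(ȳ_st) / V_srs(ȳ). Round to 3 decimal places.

deff ≈ 0.980

V̂(ȳ_st) = Σ W_h² s_h²/n_h, with W_h = N_h/N and N = 640:
  stratum A: (140/640)²·135.67²/33 = 26.6901
  stratum B: (130/640)²·279.24²/22 = 146.238
  stratum C: (370/640)²·268.27²/41 = 586.683
V_st = 759.611
V_srs = s²/n = 74415.5/96 = 775.161
deff = V_st / V_srs = 759.611/775.161 = 0.9799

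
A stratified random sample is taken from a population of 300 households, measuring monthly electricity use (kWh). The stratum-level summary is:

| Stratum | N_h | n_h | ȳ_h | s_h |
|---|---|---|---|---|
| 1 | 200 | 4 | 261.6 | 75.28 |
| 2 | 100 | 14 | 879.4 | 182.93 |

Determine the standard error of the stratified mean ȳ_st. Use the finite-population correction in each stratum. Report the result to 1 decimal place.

SE(ȳ_st) ≈ 29.1

V̂(ȳ_st) = Σ W_h² (1 − n_h/N_h) s_h²/n_h, with W_h = N_h/N and N = 300:
  stratum 1: (200/300)²·(1 − 4/200)·75.28²/4 = 617.082
  stratum 2: (100/300)²·(1 − 14/100)·182.93²/14 = 228.401
V̂(ȳ_st) = 845.483
SE(ȳ_st) = √845.483 = 29.0772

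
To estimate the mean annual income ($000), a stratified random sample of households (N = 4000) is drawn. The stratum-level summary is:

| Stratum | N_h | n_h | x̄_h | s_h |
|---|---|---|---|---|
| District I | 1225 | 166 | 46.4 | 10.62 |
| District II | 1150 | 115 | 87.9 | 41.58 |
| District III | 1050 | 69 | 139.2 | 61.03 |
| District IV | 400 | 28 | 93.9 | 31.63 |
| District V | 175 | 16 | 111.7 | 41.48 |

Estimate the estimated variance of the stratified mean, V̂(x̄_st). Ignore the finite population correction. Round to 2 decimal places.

V̂(x̄_st) ≈ 5.59

V̂(x̄_st) = Σ W_h² s_h²/n_h, with W_h = N_h/N and N = 4000:
  stratum District I: (1225/4000)²·10.62²/166 = 0.0637225
  stratum District II: (1150/4000)²·41.58²/115 = 1.24264
  stratum District III: (1050/4000)²·61.03²/69 = 3.7196
  stratum District IV: (400/4000)²·31.63²/28 = 0.357306
  stratum District V: (175/4000)²·41.48²/16 = 0.205832
V̂(x̄_st) = 5.58911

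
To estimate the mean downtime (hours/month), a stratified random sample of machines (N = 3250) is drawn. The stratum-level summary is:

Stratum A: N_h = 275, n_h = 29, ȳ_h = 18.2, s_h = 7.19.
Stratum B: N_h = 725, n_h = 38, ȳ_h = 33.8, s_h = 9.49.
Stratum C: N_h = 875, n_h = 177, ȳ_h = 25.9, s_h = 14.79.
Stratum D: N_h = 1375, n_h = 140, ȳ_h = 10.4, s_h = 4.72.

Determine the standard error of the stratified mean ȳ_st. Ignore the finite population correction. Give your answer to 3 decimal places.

V̂(ȳ_st) = Σ W_h² s_h²/n_h, with W_h = N_h/N and N = 3250:
  stratum A: (275/3250)²·7.19²/29 = 0.0127632
  stratum B: (725/3250)²·9.49²/38 = 0.117939
  stratum C: (875/3250)²·14.79²/177 = 0.0895803
  stratum D: (1375/3250)²·4.72²/140 = 0.0284836
V̂(ȳ_st) = 0.248766
SE(ȳ_st) = √0.248766 = 0.498765

SE(ȳ_st) ≈ 0.499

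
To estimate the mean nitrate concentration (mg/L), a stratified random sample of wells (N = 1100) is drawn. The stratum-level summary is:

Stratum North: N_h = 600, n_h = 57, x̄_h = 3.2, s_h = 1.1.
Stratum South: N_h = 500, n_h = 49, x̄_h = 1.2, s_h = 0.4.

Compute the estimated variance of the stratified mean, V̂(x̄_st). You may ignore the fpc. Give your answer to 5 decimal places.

V̂(x̄_st) = Σ W_h² s_h²/n_h, with W_h = N_h/N and N = 1100:
  stratum North: (600/1100)²·1.1²/57 = 0.00631579
  stratum South: (500/1100)²·0.4²/49 = 0.00067465
V̂(x̄_st) = 0.00699044

V̂(x̄_st) ≈ 0.00699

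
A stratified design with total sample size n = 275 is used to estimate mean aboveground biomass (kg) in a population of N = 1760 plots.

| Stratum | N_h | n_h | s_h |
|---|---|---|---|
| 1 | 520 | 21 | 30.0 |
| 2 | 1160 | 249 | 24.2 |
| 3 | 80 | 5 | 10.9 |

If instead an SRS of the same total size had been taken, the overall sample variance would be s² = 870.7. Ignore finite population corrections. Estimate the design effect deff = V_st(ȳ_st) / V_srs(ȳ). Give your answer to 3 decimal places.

deff ≈ 1.520

V̂(ȳ_st) = Σ W_h² s_h²/n_h, with W_h = N_h/N and N = 1760:
  stratum 1: (520/1760)²·30.0²/21 = 3.74115
  stratum 2: (1160/1760)²·24.2²/249 = 1.0217
  stratum 3: (80/1760)²·10.9²/5 = 0.049095
V_st = 4.81194
V_srs = s²/n = 870.7/275 = 3.16618
deff = V_st / V_srs = 4.81194/3.16618 = 1.5198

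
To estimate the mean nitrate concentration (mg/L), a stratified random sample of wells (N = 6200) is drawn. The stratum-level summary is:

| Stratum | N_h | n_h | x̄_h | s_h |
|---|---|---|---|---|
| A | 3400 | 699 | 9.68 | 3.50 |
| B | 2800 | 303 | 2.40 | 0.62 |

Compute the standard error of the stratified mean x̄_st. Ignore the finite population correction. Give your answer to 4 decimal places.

V̂(x̄_st) = Σ W_h² s_h²/n_h, with W_h = N_h/N and N = 6200:
  stratum A: (3400/6200)²·3.50²/699 = 0.00527028
  stratum B: (2800/6200)²·0.62²/303 = 0.000258746
V̂(x̄_st) = 0.00552902
SE(x̄_st) = √0.00552902 = 0.0743574

SE(x̄_st) ≈ 0.0744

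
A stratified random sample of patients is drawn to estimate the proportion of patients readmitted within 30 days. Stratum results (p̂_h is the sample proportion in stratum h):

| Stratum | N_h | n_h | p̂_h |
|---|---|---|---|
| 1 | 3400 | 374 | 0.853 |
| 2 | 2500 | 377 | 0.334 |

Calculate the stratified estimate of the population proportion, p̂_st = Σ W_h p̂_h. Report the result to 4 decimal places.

p̂_st ≈ 0.6331

N = 5900; stratum weights W_h = N_h/N.
p̂_st = Σ W_h p̂_h = (3400·0.853 + 2500·0.334)/5900 = 0.63308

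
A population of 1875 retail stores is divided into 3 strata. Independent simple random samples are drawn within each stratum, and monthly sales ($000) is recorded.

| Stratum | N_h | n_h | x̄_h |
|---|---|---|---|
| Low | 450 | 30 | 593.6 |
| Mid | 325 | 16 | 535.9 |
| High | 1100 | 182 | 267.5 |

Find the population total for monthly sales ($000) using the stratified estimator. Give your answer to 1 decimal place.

τ̂_st ≈ 735537.5

τ̂_st = Σ N_h x̄_h = 450·593.6 + 325·535.9 + 1100·267.5 = 735537.5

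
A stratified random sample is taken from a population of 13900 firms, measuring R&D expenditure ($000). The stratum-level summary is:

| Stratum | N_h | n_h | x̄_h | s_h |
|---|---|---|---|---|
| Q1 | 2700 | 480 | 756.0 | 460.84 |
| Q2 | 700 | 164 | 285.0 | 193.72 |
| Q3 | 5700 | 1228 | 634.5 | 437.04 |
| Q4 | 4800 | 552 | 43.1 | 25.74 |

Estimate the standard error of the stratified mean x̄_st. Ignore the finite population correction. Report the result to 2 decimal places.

V̂(x̄_st) = Σ W_h² s_h²/n_h, with W_h = N_h/N and N = 13900:
  stratum Q1: (2700/13900)²·460.84²/480 = 16.6939
  stratum Q2: (700/13900)²·193.72²/164 = 0.580325
  stratum Q3: (5700/13900)²·437.04²/1228 = 26.1556
  stratum Q4: (4800/13900)²·25.74²/552 = 0.14313
V̂(x̄_st) = 43.5729
SE(x̄_st) = √43.5729 = 6.60098

SE(x̄_st) ≈ 6.60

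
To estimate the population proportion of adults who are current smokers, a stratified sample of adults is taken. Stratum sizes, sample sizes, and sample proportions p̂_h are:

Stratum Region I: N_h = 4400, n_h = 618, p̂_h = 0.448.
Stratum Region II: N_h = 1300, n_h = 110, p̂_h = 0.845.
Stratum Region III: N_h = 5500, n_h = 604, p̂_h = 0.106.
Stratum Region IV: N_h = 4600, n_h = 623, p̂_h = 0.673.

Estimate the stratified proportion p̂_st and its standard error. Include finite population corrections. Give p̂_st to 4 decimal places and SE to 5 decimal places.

N = 15800; stratum weights W_h = N_h/N.
p̂_st = Σ W_h p̂_h = (4400·0.448 + 1300·0.845 + 5500·0.106 + 4600·0.673)/15800 = 0.42712
V̂(p̂_st) = Σ W_h² (1 − n_h/N_h) p̂_h(1−p̂_h)/(n_h−1):
  stratum Region I: (4400/15800)²·(1 − 618/4400)·0.448·0.552/617 = 2.67173e-05
  stratum Region II: (1300/15800)²·(1 − 110/1300)·0.845·0.155/109 = 7.44626e-06
  stratum Region III: (5500/15800)²·(1 − 604/5500)·0.106·0.894/603 = 1.69518e-05
  stratum Region IV: (4600/15800)²·(1 − 623/4600)·0.673·0.327/622 = 2.59282e-05
V̂(p̂_st) = 7.70435e-05; SE = √V̂ = 0.00877744

p̂_st ≈ 0.4271, SE ≈ 0.00878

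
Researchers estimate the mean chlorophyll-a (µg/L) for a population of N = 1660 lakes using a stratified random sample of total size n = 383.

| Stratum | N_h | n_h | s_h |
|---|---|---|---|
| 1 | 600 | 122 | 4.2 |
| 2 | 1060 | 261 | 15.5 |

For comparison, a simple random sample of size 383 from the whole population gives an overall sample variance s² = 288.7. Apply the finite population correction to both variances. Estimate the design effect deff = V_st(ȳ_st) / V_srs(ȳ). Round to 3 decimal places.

deff ≈ 0.514

V̂(ȳ_st) = Σ W_h² (1 − n_h/N_h) s_h²/n_h, with W_h = N_h/N and N = 1660:
  stratum 1: (600/1660)²·(1 − 122/600)·4.2²/122 = 0.0150488
  stratum 2: (1060/1660)²·(1 − 261/1060)·15.5²/261 = 0.282917
V_st = 0.297966
V_srs = (1 − 383/1660)·288.7/383 = 0.57987
deff = V_st / V_srs = 0.297966/0.57987 = 0.5138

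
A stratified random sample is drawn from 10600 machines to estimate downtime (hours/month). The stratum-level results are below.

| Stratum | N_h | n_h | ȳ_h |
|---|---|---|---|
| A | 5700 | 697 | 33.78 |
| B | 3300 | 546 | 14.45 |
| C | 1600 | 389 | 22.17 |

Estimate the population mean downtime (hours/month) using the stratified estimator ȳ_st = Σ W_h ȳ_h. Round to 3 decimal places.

N = Σ N_h = 10600. Stratum weights W_h = N_h/N.
ȳ_st = (5700·33.78 + 3300·14.45 + 1600·22.17) / 10600 = 26.00972

ȳ_st ≈ 26.010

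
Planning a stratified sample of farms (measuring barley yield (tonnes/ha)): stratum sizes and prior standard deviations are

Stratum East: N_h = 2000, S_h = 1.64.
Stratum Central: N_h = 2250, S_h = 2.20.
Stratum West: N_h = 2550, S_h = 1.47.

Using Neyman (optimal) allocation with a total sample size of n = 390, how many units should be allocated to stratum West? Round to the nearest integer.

Neyman allocation: n_h = n · N_h S_h / Σ N_i S_i, with n = 390.
  stratum East: N_h·S_h = 2000·1.64 = 3280.00
  stratum Central: N_h·S_h = 2250·2.20 = 4950.00
  stratum West: N_h·S_h = 2550·1.47 = 3748.50
Σ N_h S_h = 11978.50
n for stratum West = 390·3748.50/11978.50 = 122.045 → 122

122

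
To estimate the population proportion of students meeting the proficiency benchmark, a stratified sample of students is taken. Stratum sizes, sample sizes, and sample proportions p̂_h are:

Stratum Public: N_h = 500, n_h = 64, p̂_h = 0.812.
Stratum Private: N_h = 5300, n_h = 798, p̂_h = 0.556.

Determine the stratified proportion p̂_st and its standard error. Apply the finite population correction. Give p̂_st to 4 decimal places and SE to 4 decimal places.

p̂_st ≈ 0.5781, SE ≈ 0.0153

N = 5800; stratum weights W_h = N_h/N.
p̂_st = Σ W_h p̂_h = (500·0.812 + 5300·0.556)/5800 = 0.57807
V̂(p̂_st) = Σ W_h² (1 − n_h/N_h) p̂_h(1−p̂_h)/(n_h−1):
  stratum Public: (500/5800)²·(1 − 64/500)·0.812·0.188/63 = 1.57027e-05
  stratum Private: (5300/5800)²·(1 − 798/5300)·0.556·0.444/797 = 0.000219697
V̂(p̂_st) = 0.0002354; SE = √V̂ = 0.0153428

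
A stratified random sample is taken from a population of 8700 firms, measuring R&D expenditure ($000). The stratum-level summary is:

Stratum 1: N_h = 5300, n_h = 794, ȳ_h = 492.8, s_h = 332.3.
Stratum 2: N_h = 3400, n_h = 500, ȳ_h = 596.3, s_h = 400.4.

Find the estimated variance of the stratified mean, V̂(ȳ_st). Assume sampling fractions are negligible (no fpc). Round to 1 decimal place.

V̂(ȳ_st) ≈ 100.6

V̂(ȳ_st) = Σ W_h² s_h²/n_h, with W_h = N_h/N and N = 8700:
  stratum 1: (5300/8700)²·332.3²/794 = 51.6123
  stratum 2: (3400/8700)²·400.4²/500 = 48.9708
V̂(ȳ_st) = 100.583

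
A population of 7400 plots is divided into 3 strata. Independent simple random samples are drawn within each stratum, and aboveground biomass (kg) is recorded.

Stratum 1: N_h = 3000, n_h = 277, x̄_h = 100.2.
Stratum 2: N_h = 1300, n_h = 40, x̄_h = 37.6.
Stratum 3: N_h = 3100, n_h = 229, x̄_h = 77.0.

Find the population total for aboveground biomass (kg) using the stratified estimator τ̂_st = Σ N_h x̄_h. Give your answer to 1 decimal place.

τ̂_st ≈ 588180.0

τ̂_st = Σ N_h x̄_h = 3000·100.2 + 1300·37.6 + 3100·77.0 = 588180.0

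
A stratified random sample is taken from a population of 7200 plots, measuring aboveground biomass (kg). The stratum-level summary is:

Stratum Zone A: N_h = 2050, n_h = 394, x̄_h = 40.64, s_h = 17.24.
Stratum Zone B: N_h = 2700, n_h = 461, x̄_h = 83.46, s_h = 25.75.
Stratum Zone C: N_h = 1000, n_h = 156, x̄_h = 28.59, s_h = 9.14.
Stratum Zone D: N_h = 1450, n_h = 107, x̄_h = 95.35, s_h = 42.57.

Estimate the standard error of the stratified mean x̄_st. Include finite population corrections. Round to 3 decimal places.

SE(x̄_st) ≈ 0.928

V̂(x̄_st) = Σ W_h² (1 − n_h/N_h) s_h²/n_h, with W_h = N_h/N and N = 7200:
  stratum Zone A: (2050/7200)²·(1 − 394/2050)·17.24²/394 = 0.0494001
  stratum Zone B: (2700/7200)²·(1 − 461/2700)·25.75²/461 = 0.167728
  stratum Zone C: (1000/7200)²·(1 − 156/1000)·9.14²/156 = 0.00871857
  stratum Zone D: (1450/7200)²·(1 − 107/1450)·42.57²/107 = 0.636213
V̂(x̄_st) = 0.86206
SE(x̄_st) = √0.86206 = 0.928472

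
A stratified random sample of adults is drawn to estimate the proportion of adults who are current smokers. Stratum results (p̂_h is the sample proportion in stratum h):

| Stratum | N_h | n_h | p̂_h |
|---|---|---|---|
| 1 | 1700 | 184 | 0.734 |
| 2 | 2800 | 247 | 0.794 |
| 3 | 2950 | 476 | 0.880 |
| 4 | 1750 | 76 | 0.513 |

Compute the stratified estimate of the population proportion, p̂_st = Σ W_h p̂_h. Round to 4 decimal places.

N = 9200; stratum weights W_h = N_h/N.
p̂_st = Σ W_h p̂_h = (1700·0.734 + 2800·0.794 + 2950·0.880 + 1750·0.513)/9200 = 0.75704

p̂_st ≈ 0.7570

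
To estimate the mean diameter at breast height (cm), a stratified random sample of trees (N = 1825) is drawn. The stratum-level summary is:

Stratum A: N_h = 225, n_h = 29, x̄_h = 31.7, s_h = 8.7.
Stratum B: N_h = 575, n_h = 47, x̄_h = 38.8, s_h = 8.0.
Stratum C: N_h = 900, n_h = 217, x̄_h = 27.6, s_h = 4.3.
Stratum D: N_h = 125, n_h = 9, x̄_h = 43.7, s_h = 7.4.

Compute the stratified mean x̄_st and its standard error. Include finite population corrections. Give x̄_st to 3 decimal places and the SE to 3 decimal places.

x̄_st ≈ 32.737, SE ≈ 0.448

x̄_st = Σ W_h x̄_h = (225·31.7 + 575·38.8 + 900·27.6 + 125·43.7)/1825 = 32.73699
V̂(x̄_st) = Σ W_h² (1 − n_h/N_h) s_h²/n_h, with W_h = N_h/N and N = 1825:
  stratum A: (225/1825)²·(1 − 29/225)·8.7²/29 = 0.0345584
  stratum B: (575/1825)²·(1 − 47/575)·8.0²/47 = 0.124125
  stratum C: (900/1825)²·(1 − 217/900)·4.3²/217 = 0.0157259
  stratum D: (125/1825)²·(1 − 9/125)·7.4²/9 = 0.0264889
V̂(x̄_st) = 0.200898
SE(x̄_st) = √0.200898 = 0.448216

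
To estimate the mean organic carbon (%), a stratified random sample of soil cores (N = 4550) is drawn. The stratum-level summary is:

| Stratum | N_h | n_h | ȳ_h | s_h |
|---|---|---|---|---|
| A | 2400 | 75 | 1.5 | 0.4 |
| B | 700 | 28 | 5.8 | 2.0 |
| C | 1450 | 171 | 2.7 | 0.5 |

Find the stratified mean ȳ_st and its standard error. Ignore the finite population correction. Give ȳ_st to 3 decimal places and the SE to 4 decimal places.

ȳ_st ≈ 2.544, SE ≈ 0.0642

ȳ_st = Σ W_h ȳ_h = (2400·1.5 + 700·5.8 + 1450·2.7)/4550 = 2.54396
V̂(ȳ_st) = Σ W_h² s_h²/n_h, with W_h = N_h/N and N = 4550:
  stratum A: (2400/4550)²·0.4²/75 = 0.000593552
  stratum B: (700/4550)²·2.0²/28 = 0.00338123
  stratum C: (1450/4550)²·0.5²/171 = 0.000148476
V̂(ȳ_st) = 0.00412326
SE(ȳ_st) = √0.00412326 = 0.0642126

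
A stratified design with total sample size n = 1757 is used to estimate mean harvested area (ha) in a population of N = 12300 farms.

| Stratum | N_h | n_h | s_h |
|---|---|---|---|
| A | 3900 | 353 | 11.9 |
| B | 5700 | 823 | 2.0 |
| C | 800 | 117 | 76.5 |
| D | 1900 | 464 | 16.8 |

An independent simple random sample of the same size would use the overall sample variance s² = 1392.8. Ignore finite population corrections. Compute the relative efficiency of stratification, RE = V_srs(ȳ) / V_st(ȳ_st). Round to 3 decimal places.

V̂(ȳ_st) = Σ W_h² s_h²/n_h, with W_h = N_h/N and N = 12300:
  stratum A: (3900/12300)²·11.9²/353 = 0.0403309
  stratum B: (5700/12300)²·2.0²/823 = 0.00104376
  stratum C: (800/12300)²·76.5²/117 = 0.211596
  stratum D: (1900/12300)²·16.8²/464 = 0.0145143
V_st = 0.267485
V_srs = s²/n = 1392.8/1757 = 0.792715
Relative efficiency = V_srs / V_st = 0.792715/0.267485 = 2.9636

RE ≈ 2.964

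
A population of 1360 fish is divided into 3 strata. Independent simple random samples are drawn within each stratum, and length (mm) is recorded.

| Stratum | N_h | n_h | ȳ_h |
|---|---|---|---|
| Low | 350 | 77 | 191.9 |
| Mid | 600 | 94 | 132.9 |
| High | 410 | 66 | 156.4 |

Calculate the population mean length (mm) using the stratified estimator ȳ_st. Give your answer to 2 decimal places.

N = Σ N_h = 1360. Stratum weights W_h = N_h/N.
ȳ_st = (350·191.9 + 600·132.9 + 410·156.4) / 1360 = 155.1684

ȳ_st ≈ 155.17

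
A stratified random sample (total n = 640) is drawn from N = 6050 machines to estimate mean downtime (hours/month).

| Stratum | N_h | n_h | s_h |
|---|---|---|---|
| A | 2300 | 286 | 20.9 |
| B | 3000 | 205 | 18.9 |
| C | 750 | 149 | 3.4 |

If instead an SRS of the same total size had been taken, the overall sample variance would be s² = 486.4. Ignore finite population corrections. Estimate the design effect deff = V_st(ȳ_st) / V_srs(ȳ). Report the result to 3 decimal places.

deff ≈ 0.856

V̂(ȳ_st) = Σ W_h² s_h²/n_h, with W_h = N_h/N and N = 6050:
  stratum A: (2300/6050)²·20.9²/286 = 0.220735
  stratum B: (3000/6050)²·18.9²/205 = 0.428451
  stratum C: (750/6050)²·3.4²/149 = 0.00119229
V_st = 0.650379
V_srs = s²/n = 486.4/640 = 0.76
deff = V_st / V_srs = 0.650379/0.76 = 0.8558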